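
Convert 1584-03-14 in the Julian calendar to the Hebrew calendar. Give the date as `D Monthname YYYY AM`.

12 Nisan 5344 AM

Julian Day Number of the source date = 2299687.
Converting JDN 2299687 to the Hebrew calendar gives 12 Nisan 5344 AM.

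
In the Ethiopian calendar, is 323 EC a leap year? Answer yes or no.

323 mod 4 = 3; in the Ethiopian calendar a year is leap when year mod 4 = 3, so it is a leap year.

yes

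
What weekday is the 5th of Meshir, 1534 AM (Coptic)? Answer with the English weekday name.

Wednesday

In the Gregorian calendar this is 11 February 1818 (JDN 2385112).
Since JDN mod 7 = 2 (0 = Monday), the day is Wednesday.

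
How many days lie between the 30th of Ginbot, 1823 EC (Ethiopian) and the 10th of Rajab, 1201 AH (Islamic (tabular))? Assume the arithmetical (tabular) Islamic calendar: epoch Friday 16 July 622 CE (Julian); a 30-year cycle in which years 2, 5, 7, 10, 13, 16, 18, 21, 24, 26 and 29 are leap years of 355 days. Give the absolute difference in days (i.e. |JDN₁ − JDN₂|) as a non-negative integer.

First date → JDN 2389975; second date → JDN 2373866.
The interval is |2389975 − 2373866| = 16109 days.

16109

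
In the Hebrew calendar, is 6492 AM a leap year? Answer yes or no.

no

Hebrew year 6492 is year 13 of its 19-year Metonic cycle; leap years are at positions 3, 6, 8, 11, 14, 17, 19, so it is a common year (12 months).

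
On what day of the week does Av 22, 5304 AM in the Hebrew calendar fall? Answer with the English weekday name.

Equivalently 21 August 1544 Gregorian, JDN 2285227.
2285227 ≡ 0 (mod 7); counting from Monday = 0 gives Monday.

Monday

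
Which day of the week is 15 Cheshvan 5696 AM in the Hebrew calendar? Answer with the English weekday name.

This is JDN 2428118 (11 November 1935 Gregorian).
JDN 2428118 mod 7 = 0, and JDN 0 was a Monday, so this is a Monday.

Monday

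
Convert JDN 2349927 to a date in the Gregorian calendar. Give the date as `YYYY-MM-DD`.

Counting from JDN 2299161 = 15 Oct 1582 gives an offset of 50766 days.

1721-10-12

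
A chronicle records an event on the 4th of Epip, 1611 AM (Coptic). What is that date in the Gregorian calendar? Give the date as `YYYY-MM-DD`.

Both dates share Julian Day Number 2413385; in the Gregorian calendar that is 10 July 1895 CE.

1895-07-10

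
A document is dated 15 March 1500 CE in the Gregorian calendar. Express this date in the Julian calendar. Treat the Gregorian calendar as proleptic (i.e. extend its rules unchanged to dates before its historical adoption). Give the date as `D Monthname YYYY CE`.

The Julian–Gregorian offset here is 10 days (Julian trailing).
15 March 1500 Gregorian − 10 days → 5 March 1500 Julian.

5 March 1500 CE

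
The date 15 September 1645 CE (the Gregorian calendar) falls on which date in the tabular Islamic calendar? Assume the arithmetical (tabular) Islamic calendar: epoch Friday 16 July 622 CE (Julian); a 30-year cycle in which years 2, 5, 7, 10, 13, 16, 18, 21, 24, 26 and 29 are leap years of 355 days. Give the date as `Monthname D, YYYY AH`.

Rajab 24, 1055 AH

Julian Day Number of the source date = 2322142.
Converting JDN 2322142 to the tabular Islamic calendar gives 24 Rajab 1055 AH.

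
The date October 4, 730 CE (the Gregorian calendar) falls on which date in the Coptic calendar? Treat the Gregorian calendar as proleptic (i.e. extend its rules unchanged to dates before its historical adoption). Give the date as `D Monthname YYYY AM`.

3 Paopi 447 AM

Julian Day Number of the source date = 1987963.
Converting JDN 1987963 to the Coptic calendar gives 3 Paopi 447 AM.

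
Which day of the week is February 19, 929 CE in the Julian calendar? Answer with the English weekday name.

Thursday

Equivalently 24 February 929 Gregorian, JDN 2060425.
Since JDN mod 7 = 3 (0 = Monday), the day is Thursday.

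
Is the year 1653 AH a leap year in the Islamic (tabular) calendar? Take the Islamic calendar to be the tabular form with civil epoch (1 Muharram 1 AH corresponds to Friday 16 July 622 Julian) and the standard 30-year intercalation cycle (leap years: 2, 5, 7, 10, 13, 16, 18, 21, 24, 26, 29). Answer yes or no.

Year 1653 AH is year 3 of its 30-year cycle; leap positions are 2, 5, 7, 10, 13, 16, 18, 21, 24, 26, 29, so it is a common year (354 days).

no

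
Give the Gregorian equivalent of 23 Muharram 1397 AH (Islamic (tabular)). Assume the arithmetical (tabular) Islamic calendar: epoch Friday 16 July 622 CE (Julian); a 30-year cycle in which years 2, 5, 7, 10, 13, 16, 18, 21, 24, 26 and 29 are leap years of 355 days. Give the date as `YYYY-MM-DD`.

Julian Day Number of the source date = 2443158.
Converting JDN 2443158 to the Gregorian calendar gives 14 January 1977 CE.

1977-01-14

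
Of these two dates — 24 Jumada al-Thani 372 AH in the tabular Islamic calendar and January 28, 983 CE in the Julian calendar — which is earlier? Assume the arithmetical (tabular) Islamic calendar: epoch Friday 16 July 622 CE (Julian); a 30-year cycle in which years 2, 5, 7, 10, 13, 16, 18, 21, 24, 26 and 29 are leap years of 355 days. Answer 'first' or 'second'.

Converting both to JDN: 2080081 vs 2080126; the smaller is the first.

first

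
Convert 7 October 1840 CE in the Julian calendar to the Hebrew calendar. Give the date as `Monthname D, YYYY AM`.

The source date corresponds to 19 October 1840 in the Gregorian calendar (JDN 2393398).
That day falls on 22 Tishrei 5601 AM in the Hebrew calendar.

Tishrei 22, 5601 AM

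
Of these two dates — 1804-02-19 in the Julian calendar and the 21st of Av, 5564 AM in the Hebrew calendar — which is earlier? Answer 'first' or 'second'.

The two dates have Julian Day Numbers 2380018 and 2380167 respectively.
Since 2380018 < 2380167, the first date comes first.

first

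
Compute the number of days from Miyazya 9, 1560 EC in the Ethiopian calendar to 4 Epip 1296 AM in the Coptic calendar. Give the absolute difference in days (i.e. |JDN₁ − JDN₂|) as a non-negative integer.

4468

JDN of the first date = 2293864.
JDN of the second date = 2298332.
|2298332 − 2293864| = 4468.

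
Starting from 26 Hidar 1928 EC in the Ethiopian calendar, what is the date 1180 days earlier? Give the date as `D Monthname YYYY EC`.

2 Meskerem 1925 EC

The starting date is JDN 2428143; 2428143 − 1180 = 2426963.
JDN 2426963 corresponds to 2 Meskerem 1925 EC.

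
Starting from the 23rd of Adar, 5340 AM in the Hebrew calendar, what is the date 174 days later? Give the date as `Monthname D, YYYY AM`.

The starting date is JDN 2298222; 2298222 + 174 = 2298396.
JDN 2298396 corresponds to Elul 20, 5340 AM.

Elul 20, 5340 AM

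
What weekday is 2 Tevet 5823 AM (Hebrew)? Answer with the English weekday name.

Wednesday

Equivalently 3 January 2063 Gregorian, JDN 2474558.
JDN 2474558 mod 7 = 2, and JDN 0 was a Monday, so this is a Wednesday.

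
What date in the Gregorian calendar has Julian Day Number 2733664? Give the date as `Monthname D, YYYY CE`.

June 1, 2772 CE

JDN 2451545 is 1 Jan 2000; 2733664 is +282119 days from there.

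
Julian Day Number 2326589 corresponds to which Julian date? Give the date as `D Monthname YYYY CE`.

8 November 1657 CE

JDN 2326589 is 18 November 1657 in the Gregorian calendar.
In the Julian calendar that day is 8 November 1657 CE.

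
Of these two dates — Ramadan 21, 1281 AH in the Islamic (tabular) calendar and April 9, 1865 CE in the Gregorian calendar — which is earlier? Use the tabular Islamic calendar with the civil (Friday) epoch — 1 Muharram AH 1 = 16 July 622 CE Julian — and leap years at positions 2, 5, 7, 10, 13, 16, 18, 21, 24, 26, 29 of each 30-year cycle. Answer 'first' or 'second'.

The two dates have Julian Day Numbers 2402285 and 2402336 respectively.
Since 2402285 < 2402336, the first date comes first.

first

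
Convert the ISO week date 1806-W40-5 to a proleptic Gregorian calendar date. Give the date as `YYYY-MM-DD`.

1806-10-03

ISO week 1 of 1806 is the week containing the first Thursday of 1806.
Week 40, day 5 (Friday) lands on 1806-10-03.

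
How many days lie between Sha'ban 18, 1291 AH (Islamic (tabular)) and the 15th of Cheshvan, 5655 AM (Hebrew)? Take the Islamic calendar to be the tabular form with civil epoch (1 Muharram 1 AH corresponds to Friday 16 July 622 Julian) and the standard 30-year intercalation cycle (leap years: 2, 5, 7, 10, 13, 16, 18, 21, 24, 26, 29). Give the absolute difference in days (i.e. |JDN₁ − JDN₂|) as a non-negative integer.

JDN of the first date = 2405797.
JDN of the second date = 2413147.
|2413147 − 2405797| = 7350.

7350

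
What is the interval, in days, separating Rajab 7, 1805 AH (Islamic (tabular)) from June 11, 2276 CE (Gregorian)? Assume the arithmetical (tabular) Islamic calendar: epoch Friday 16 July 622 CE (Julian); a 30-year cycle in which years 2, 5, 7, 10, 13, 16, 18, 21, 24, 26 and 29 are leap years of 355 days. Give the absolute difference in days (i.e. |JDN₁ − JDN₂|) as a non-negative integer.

First date → JDN 2587900; second date → JDN 2552514.
The interval is |2587900 − 2552514| = 35386 days.

35386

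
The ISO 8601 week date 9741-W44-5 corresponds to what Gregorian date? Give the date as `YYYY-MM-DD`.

9741-11-03

ISO week 1 of 9741 is the week containing the first Thursday of 9741.
Week 44, day 5 (Friday) lands on 9741-11-03.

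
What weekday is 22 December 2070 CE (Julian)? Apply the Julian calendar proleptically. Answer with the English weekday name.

Sunday

In the Gregorian calendar this is 4 January 2071 (JDN 2477481).
Since JDN mod 7 = 6 (0 = Monday), the day is Sunday.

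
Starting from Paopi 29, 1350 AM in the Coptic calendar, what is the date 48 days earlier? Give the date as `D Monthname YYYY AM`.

Counting 48 days back from JDN 2317810 reaches JDN 2317762, which is 11 Thout 1350 AM.

11 Thout 1350 AM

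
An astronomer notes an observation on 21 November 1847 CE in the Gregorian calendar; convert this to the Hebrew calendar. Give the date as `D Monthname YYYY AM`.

Julian Day Number of the source date = 2395987.
Converting JDN 2395987 to the Hebrew calendar gives 13 Kislev 5608 AM.

13 Kislev 5608 AM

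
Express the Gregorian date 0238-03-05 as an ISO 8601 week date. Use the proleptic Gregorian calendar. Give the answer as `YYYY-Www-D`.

The weekday is Monday (ISO weekday 1).
That Monday belongs to ISO week 10 of ISO year 238.

0238-W10-1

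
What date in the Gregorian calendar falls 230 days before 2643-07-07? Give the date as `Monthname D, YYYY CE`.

November 19, 2642 CE

The starting date is JDN 2686583; 2686583 − 230 = 2686353.
JDN 2686353 corresponds to November 19, 2642 CE.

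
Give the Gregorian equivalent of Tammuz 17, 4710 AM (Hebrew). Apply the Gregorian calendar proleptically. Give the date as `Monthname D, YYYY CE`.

Julian Day Number of the source date = 2068232.
Converting JDN 2068232 to the Gregorian calendar gives 11 July 950 CE.

July 11, 950 CE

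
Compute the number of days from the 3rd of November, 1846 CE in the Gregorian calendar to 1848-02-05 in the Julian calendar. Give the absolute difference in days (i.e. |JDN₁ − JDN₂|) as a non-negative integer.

471

JDN of the first date = 2395604.
JDN of the second date = 2396075.
|2396075 − 2395604| = 471.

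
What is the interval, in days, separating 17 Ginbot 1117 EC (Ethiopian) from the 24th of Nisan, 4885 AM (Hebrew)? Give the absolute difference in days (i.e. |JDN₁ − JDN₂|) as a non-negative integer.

43

JDN of the first date = 2132096.
JDN of the second date = 2132053.
|2132053 − 2132096| = 43.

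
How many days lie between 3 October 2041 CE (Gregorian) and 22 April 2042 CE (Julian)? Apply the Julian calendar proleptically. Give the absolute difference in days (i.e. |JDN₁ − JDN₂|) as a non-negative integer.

214

First date → JDN 2466796; second date → JDN 2467010.
The interval is |2466796 − 2467010| = 214 days.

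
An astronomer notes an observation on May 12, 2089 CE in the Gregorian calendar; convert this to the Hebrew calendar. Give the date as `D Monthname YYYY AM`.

3 Sivan 5849 AM

Both dates share Julian Day Number 2484184; in the Hebrew calendar that is 3 Sivan 5849 AM.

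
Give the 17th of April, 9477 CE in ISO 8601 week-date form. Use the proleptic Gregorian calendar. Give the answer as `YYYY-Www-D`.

The weekday is Tuesday (ISO weekday 2).
That Tuesday belongs to ISO week 16 of ISO year 9477.

9477-W16-2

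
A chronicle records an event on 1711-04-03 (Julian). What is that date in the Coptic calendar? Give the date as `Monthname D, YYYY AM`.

Parmouti 8, 1427 AM

Both dates share Julian Day Number 2346093; in the Coptic calendar that is 8 Parmouti 1427 AM.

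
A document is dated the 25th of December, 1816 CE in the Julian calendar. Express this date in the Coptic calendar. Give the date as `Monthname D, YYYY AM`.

The source date corresponds to 6 January 1817 in the Gregorian calendar (JDN 2384711).
That day falls on 29 Koiak 1533 AM in the Coptic calendar.

Koiak 29, 1533 AM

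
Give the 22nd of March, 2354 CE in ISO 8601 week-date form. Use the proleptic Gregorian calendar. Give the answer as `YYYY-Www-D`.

2354-W12-1

The weekday is Monday (ISO weekday 1).
That Monday belongs to ISO week 12 of ISO year 2354.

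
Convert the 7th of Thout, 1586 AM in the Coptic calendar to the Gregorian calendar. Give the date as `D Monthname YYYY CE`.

16 September 1869 CE

Both dates share Julian Day Number 2403957; in the Gregorian calendar that is 16 September 1869 CE.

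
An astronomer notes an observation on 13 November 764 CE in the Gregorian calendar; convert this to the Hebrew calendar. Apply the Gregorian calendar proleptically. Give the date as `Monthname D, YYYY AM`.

Both dates share Julian Day Number 2000422; in the Hebrew calendar that is 10 Kislev 4525 AM.

Kislev 10, 4525 AM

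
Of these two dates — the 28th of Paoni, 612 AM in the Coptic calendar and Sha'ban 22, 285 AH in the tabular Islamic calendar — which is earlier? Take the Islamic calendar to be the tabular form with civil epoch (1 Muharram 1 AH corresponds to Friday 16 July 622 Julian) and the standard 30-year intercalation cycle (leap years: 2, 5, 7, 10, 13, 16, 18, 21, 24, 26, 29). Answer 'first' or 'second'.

first

Converting both to JDN: 2048495 vs 2049308; the smaller is the first.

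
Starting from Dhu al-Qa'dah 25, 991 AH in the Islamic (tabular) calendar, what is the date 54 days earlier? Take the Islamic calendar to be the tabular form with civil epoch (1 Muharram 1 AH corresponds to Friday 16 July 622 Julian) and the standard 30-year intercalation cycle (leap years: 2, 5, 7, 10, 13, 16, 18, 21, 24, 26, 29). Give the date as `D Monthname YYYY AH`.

JDN of Dhu al-Qa'dah 25, 991 AH = 2299582.
2299582 − 54 = 2299528.
JDN 2299528 in the tabular Islamic calendar is 30 Ramadan 991 AH.

30 Ramadan 991 AH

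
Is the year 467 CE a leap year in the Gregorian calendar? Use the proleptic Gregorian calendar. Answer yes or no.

no

467 is not divisible by 4, so it is a common year.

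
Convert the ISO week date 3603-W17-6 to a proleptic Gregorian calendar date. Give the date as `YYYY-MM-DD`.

ISO week 1 of 3603 is the week containing the first Thursday of 3603.
Week 17, day 6 (Saturday) lands on 3603-04-26.

3603-04-26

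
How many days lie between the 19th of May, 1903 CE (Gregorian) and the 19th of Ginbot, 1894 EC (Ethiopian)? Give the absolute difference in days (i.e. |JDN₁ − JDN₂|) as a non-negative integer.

357

JDN of the first date = 2416254.
JDN of the second date = 2415897.
|2415897 − 2416254| = 357.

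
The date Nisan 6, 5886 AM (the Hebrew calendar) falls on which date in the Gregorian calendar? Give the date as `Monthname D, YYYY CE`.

Julian Day Number of the source date = 2497655.
Converting JDN 2497655 to the Gregorian calendar gives 31 March 2126 CE.

March 31, 2126 CE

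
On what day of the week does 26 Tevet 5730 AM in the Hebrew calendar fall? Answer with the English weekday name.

Sunday

This is JDN 2440591 (4 January 1970 Gregorian).
2440591 ≡ 6 (mod 7); counting from Monday = 0 gives Sunday.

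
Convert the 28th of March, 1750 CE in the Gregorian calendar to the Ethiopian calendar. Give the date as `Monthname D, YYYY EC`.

Julian Day Number of the source date = 2360321.
Converting JDN 2360321 to the Ethiopian calendar gives 21 Megabit 1742 EC.

Megabit 21, 1742 EC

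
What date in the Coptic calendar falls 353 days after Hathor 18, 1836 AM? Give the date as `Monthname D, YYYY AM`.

Hathor 6, 1837 AM

JDN of Hathor 18, 1836 AM = 2495341.
2495341 + 353 = 2495694.
JDN 2495694 in the Coptic calendar is Hathor 6, 1837 AM.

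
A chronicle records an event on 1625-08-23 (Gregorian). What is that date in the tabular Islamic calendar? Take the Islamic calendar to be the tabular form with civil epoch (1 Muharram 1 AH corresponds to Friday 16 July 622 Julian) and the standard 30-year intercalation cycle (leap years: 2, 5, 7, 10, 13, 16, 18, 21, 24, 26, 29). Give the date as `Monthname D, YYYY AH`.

Both dates share Julian Day Number 2314814; in the tabular Islamic calendar that is 19 Dhu al-Qa'dah 1034 AH.

Dhu al-Qa'dah 19, 1034 AH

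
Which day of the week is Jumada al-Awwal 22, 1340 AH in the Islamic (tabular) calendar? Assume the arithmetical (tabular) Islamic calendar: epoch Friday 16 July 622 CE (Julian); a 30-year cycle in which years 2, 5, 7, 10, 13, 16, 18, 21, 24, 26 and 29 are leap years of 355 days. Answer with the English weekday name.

Saturday

This is JDN 2423076 (21 January 1922 Gregorian).
JDN 2423076 mod 7 = 5, and JDN 0 was a Monday, so this is a Saturday.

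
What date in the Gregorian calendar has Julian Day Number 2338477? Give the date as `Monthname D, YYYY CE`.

June 6, 1690 CE

JDN 2451545 is 1 Jan 2000; 2338477 is −113068 days from there.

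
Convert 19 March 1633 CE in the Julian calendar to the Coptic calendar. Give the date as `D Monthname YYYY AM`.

Both dates share Julian Day Number 2317589; in the Coptic calendar that is 23 Paremhat 1349 AM.

23 Paremhat 1349 AM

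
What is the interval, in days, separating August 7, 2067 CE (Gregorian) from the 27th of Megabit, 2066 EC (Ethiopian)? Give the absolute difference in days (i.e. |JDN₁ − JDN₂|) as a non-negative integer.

First date → JDN 2476235; second date → JDN 2478668.
The interval is |2476235 − 2478668| = 2433 days.

2433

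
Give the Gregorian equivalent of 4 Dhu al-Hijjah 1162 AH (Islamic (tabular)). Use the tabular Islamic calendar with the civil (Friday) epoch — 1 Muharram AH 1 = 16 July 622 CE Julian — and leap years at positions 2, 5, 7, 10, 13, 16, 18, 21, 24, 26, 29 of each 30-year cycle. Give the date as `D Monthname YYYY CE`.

15 November 1749 CE

Julian Day Number of the source date = 2360188.
Converting JDN 2360188 to the Gregorian calendar gives 15 November 1749 CE.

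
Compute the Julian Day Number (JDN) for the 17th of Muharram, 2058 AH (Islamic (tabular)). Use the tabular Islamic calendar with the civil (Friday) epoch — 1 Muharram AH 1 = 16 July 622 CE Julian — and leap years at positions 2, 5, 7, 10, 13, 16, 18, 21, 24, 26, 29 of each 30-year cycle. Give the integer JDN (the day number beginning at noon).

2677388

In the Gregorian calendar the same day is 4 May 2618.
JDN 2299161 is 15 October 1582 CE (Gregorian); the target day is +378227 days from there, so JDN = 2677388.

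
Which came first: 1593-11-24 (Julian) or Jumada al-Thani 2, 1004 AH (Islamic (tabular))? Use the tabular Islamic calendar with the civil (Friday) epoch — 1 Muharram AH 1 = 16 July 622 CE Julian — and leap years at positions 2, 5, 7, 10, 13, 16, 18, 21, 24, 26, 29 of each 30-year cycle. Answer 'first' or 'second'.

The two dates have Julian Day Numbers 2303229 and 2304019 respectively.
Since 2303229 < 2304019, the first date comes first.

first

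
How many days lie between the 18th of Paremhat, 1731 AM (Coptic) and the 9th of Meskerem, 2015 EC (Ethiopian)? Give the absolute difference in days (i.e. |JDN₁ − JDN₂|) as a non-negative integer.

2733

JDN of the first date = 2457109.
JDN of the second date = 2459842.
|2459842 − 2457109| = 2733.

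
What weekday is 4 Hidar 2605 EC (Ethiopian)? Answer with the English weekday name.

This is JDN 2675395 (18 November 2612 Gregorian).
2675395 ≡ 2 (mod 7); counting from Monday = 0 gives Wednesday.

Wednesday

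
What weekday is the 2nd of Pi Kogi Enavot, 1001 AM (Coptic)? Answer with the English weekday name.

In the proleptic Gregorian calendar this is 1 September 1285 (JDN 2190641).
2190641 ≡ 5 (mod 7); counting from Monday = 0 gives Saturday.

Saturday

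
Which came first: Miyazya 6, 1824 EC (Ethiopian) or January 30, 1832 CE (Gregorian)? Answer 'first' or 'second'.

second

First date → JDN 2390287; second date → JDN 2390213.
JDN 2390213 < JDN 2390287, so the second date is earlier.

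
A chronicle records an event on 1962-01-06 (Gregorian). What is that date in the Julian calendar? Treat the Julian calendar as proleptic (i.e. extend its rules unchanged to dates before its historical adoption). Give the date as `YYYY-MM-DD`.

1961-12-24

The Julian–Gregorian offset here is 13 days (Julian trailing).
6 January 1962 Gregorian − 13 days → 24 December 1961 Julian.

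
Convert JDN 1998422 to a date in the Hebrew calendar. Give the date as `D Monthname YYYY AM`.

JDN 1998422 is 24 May 759 in the proleptic Gregorian calendar.
In the Hebrew calendar that day is 19 Sivan 4519 AM.

19 Sivan 4519 AM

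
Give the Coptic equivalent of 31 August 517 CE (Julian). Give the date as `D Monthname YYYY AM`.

Julian Day Number of the source date = 1910135.
Converting JDN 1910135 to the Coptic calendar gives 3 Thout 234 AM.

3 Thout 234 AM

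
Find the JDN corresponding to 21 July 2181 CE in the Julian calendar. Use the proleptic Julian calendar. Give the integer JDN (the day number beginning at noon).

2517870

Equivalently 4 August 2181 (Gregorian).
JDN 2299161 is 15 October 1582 CE (Gregorian); the target day is +218709 days from there, so JDN = 2517870.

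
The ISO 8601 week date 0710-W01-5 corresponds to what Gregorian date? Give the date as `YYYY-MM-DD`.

ISO week 1 of 710 is the week containing the first Thursday of 710.
Week 1, day 5 (Friday) lands on 0710-01-07.

0710-01-07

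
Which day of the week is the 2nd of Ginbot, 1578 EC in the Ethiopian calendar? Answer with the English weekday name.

Equivalently 7 May 1586 Gregorian, JDN 2300461.
Since JDN mod 7 = 2 (0 = Monday), the day is Wednesday.

Wednesday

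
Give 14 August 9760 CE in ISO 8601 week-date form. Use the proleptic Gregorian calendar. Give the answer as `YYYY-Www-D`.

The weekday is Thursday (ISO weekday 4).
That Thursday belongs to ISO week 33 of ISO year 9760.

9760-W33-4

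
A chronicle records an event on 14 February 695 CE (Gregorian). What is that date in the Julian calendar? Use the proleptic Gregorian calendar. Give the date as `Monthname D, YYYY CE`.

For dates in this range the Gregorian date is 3 days ahead of the Julian.
14 February 695 Gregorian − 3 days → 11 February 695 Julian.

February 11, 695 CE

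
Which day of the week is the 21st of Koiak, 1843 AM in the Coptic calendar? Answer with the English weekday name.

This is JDN 2497930 (31 December 2126 Gregorian).
2497930 ≡ 1 (mod 7); counting from Monday = 0 gives Tuesday.

Tuesday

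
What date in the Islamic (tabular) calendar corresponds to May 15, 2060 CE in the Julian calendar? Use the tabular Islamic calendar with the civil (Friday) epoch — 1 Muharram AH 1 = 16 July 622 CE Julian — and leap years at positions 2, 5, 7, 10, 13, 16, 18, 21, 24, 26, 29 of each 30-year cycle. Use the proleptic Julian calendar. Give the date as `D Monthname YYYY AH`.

Both dates share Julian Day Number 2473608; in the tabular Islamic calendar that is 27 Dhu al-Hijjah 1482 AH.

27 Dhu al-Hijjah 1482 AH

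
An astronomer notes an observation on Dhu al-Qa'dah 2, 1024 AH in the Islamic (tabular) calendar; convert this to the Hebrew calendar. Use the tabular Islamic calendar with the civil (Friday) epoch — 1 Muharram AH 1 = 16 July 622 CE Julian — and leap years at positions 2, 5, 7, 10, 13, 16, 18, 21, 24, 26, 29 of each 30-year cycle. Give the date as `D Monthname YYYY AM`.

The source date corresponds to 23 November 1615 in the Gregorian calendar (JDN 2311253).
That day falls on 2 Kislev 5376 AM in the Hebrew calendar.

2 Kislev 5376 AM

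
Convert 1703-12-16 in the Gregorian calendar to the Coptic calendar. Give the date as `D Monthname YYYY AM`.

Julian Day Number of the source date = 2343417.
Converting JDN 2343417 to the Coptic calendar gives 8 Koiak 1420 AM.

8 Koiak 1420 AM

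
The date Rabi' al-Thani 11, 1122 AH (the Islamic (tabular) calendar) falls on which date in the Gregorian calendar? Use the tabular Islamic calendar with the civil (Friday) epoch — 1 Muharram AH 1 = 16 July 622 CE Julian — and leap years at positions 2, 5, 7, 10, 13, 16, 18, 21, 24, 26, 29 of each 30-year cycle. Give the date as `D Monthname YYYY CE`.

Both dates share Julian Day Number 2345784; in the Gregorian calendar that is 9 June 1710 CE.

9 June 1710 CE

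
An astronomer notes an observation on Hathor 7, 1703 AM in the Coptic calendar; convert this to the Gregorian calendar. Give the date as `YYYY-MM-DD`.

1986-11-16

Julian Day Number of the source date = 2446751.
Converting JDN 2446751 to the Gregorian calendar gives 16 November 1986 CE.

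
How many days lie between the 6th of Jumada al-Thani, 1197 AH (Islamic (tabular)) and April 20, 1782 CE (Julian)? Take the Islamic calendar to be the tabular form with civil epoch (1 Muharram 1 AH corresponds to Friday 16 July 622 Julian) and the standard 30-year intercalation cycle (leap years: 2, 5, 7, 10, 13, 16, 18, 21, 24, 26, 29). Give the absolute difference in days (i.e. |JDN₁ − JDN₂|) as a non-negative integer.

First date → JDN 2372416; second date → JDN 2372043.
The interval is |2372416 − 2372043| = 373 days.

373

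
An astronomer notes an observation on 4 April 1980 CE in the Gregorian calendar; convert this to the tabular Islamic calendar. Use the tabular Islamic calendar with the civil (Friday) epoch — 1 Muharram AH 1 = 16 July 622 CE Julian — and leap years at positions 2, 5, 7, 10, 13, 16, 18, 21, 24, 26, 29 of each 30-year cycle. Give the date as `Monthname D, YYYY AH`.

Both dates share Julian Day Number 2444334; in the tabular Islamic calendar that is 18 Jumada al-Awwal 1400 AH.

Jumada al-Awwal 18, 1400 AH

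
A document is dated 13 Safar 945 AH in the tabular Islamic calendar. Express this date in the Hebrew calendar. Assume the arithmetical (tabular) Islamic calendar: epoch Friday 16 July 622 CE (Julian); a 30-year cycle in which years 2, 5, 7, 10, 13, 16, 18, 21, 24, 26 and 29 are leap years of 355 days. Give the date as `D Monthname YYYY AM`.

The source date corresponds to 21 July 1538 in the proleptic Gregorian calendar (JDN 2283004).
That day falls on 14 Av 5298 AM in the Hebrew calendar.

14 Av 5298 AM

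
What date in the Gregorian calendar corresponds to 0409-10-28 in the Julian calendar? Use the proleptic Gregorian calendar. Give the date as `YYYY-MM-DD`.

0409-10-29

At this point the Julian calendar is 1 day behind the Gregorian.
28 October 409 Julian + 1 day → 29 October 409 Gregorian.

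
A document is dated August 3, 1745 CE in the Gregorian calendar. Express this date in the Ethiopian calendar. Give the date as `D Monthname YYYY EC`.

29 Hamle 1737 EC

Both dates share Julian Day Number 2358623; in the Ethiopian calendar that is 29 Hamle 1737 EC.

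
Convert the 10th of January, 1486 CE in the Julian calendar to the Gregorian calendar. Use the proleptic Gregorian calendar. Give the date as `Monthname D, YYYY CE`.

For dates in this range the Gregorian date is 9 days ahead of the Julian.
10 January 1486 Julian + 9 days → 19 January 1486 Gregorian.

January 19, 1486 CE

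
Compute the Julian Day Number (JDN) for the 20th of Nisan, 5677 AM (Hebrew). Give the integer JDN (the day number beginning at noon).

Equivalently 12 April 1917 (Gregorian).
JDN 2299161 is 15 October 1582 CE (Gregorian); the target day is +122170 days from there, so JDN = 2421331.

2421331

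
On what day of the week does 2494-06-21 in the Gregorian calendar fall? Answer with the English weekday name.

JDN 2632147 mod 7 = 0, and JDN 0 was a Monday, so this is a Monday.

Monday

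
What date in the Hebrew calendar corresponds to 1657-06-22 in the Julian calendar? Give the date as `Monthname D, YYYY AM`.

The source date corresponds to 2 July 1657 in the Gregorian calendar (JDN 2326450).
That day falls on 21 Tammuz 5417 AM in the Hebrew calendar.

Tammuz 21, 5417 AM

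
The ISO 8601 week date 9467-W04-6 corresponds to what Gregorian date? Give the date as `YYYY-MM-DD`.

9467-01-26

ISO week 1 of 9467 is the week containing the first Thursday of 9467.
Week 4, day 6 (Saturday) lands on 9467-01-26.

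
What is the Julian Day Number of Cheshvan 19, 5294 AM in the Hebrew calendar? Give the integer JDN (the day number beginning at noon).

In the proleptic Gregorian calendar the same day is 17 November 1533.
JDN 2299161 is 15 October 1582 CE (Gregorian); the target day is −17864 days from there, so JDN = 2281297.

2281297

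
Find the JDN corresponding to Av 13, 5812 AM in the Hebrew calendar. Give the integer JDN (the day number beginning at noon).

2470758

In the Gregorian calendar the same day is 8 August 2052.
JDN 2451545 is 1 January 2000 CE (Gregorian); the target day is +19213 days from there, so JDN = 2470758.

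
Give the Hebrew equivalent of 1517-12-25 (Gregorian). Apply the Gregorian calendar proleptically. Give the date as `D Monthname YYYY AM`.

Julian Day Number of the source date = 2275491.
Converting JDN 2275491 to the Hebrew calendar gives 1 Tevet 5278 AM.

1 Tevet 5278 AM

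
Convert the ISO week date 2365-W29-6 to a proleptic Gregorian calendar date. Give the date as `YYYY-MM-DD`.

2365-07-24

ISO week 1 of 2365 is the week containing the first Thursday of 2365.
Week 29, day 6 (Saturday) lands on 2365-07-24.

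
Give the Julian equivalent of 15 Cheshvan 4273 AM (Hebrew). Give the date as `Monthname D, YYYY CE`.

October 11, 512 CE

Both dates share Julian Day Number 1908350; in the Julian calendar that is 11 October 512 CE.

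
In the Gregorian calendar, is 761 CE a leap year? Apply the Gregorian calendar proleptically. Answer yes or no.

no

761 is not divisible by 4, so it is a common year.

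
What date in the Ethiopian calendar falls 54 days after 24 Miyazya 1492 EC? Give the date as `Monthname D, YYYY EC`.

The starting date is JDN 2269042; 2269042 + 54 = 2269096.
JDN 2269096 corresponds to Sene 18, 1492 EC.

Sene 18, 1492 EC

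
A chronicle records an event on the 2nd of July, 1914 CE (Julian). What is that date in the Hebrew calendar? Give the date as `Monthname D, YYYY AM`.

Julian Day Number of the source date = 2420329.
Converting JDN 2420329 to the Hebrew calendar gives 21 Tammuz 5674 AM.

Tammuz 21, 5674 AM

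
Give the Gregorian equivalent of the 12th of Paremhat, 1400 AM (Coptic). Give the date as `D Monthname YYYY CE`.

18 March 1684 CE

Both dates share Julian Day Number 2336206; in the Gregorian calendar that is 18 March 1684 CE.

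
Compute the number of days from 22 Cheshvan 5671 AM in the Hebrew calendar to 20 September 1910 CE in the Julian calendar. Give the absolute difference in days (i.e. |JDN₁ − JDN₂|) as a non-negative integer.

First date → JDN 2419000; second date → JDN 2418948.
The interval is |2419000 − 2418948| = 52 days.

52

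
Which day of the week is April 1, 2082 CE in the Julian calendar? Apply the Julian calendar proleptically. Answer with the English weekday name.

Tuesday

This is JDN 2481599 (14 April 2082 Gregorian).
Since JDN mod 7 = 1 (0 = Monday), the day is Tuesday.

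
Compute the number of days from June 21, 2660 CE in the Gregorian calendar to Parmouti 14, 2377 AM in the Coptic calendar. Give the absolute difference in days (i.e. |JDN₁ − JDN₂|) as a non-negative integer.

First date → JDN 2692777; second date → JDN 2693087.
The interval is |2692777 − 2693087| = 310 days.

310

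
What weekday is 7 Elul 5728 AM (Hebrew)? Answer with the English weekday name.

This is JDN 2440100 (31 August 1968 Gregorian).
JDN 2440100 mod 7 = 5, and JDN 0 was a Monday, so this is a Saturday.

Saturday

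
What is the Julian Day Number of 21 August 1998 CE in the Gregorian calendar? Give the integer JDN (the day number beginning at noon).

JDN 2451545 is 1 January 2000 CE (Gregorian); the target day is −498 days from there, so JDN = 2451047.

2451047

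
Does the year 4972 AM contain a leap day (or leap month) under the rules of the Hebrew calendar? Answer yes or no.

no

Hebrew year 4972 is year 13 of its 19-year Metonic cycle; leap years are at positions 3, 6, 8, 11, 14, 17, 19, so it is a common year (12 months).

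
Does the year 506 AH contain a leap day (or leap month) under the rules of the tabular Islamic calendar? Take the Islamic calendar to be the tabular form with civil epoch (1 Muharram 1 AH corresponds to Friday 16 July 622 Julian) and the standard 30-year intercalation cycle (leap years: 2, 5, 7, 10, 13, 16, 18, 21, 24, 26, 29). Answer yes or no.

yes

Year 506 AH is year 26 of its 30-year cycle; leap positions are 2, 5, 7, 10, 13, 16, 18, 21, 24, 26, 29, so it is a leap year (355 days).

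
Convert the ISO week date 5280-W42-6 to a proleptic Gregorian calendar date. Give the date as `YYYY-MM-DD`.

5280-10-19

ISO week 1 of 5280 is the week containing the first Thursday of 5280.
Week 42, day 6 (Saturday) lands on 5280-10-19.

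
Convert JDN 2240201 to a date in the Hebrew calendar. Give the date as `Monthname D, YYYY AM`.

Sivan 2, 5181 AM

The proleptic Gregorian equivalent of JDN 2240201 is 12 May 1421.
In the Hebrew calendar that day is Sivan 2, 5181 AM.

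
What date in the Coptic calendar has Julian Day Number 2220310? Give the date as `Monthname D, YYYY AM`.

JDN 2220310 is 25 November 1366 in the proleptic Gregorian calendar.
In the Coptic calendar that day is Hathor 21, 1083 AM.

Hathor 21, 1083 AM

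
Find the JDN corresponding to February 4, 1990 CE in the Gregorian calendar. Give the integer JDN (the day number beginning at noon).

JDN 2400001 is 17 November 1858 CE (Gregorian), MJD 0; the target day is +47926 days from there, so JDN = 2447927.

2447927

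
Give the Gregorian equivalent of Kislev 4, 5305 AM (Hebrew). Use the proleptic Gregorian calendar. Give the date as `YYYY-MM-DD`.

Both dates share Julian Day Number 2285327; in the Gregorian calendar that is 29 November 1544 CE.

1544-11-29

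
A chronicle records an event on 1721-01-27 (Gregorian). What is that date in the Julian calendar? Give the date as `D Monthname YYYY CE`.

For dates in this range the Gregorian date is 11 days ahead of the Julian.
27 January 1721 Gregorian − 11 days → 16 January 1721 Julian.

16 January 1721 CE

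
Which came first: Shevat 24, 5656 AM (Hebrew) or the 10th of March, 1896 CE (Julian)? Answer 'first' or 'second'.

first

First date → JDN 2413598; second date → JDN 2413641.
JDN 2413598 < JDN 2413641, so the first date is earlier.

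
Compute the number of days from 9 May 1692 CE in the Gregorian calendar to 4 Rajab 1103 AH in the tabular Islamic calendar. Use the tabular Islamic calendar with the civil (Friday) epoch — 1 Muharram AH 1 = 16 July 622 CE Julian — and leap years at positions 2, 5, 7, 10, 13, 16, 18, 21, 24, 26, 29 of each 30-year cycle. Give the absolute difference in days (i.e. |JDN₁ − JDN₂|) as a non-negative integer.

First date → JDN 2339180; second date → JDN 2339132.
The interval is |2339180 − 2339132| = 48 days.

48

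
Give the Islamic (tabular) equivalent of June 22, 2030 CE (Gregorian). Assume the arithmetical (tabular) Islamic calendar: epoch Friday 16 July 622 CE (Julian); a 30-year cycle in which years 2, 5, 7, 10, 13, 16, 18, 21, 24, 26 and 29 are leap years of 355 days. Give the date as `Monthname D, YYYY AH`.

Safar 20, 1452 AH

Julian Day Number of the source date = 2462675.
Converting JDN 2462675 to the tabular Islamic calendar gives 20 Safar 1452 AH.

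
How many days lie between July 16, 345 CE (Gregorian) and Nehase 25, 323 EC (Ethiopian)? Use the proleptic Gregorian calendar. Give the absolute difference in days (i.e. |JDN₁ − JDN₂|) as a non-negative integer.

First date → JDN 1847265; second date → JDN 1842185.
The interval is |1847265 − 1842185| = 5080 days.

5080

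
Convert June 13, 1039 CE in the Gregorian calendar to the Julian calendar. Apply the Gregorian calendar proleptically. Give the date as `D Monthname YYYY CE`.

The Julian–Gregorian offset here is 6 days (Julian trailing).
13 June 1039 Gregorian − 6 days → 7 June 1039 Julian.

7 June 1039 CE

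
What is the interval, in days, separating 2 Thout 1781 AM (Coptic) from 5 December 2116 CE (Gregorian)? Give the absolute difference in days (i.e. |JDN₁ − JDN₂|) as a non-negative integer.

19076

JDN of the first date = 2475176.
JDN of the second date = 2494252.
|2494252 − 2475176| = 19076.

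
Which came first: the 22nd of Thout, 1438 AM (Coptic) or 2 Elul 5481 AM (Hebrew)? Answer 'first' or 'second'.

second

The two dates have Julian Day Numbers 2349915 and 2349879 respectively.
Since 2349879 < 2349915, the second date comes first.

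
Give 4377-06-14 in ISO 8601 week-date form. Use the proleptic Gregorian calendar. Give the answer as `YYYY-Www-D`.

4377-W24-2

The weekday is Tuesday (ISO weekday 2).
That Tuesday belongs to ISO week 24 of ISO year 4377.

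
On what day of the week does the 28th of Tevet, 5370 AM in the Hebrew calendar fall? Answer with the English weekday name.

Saturday

In the Gregorian calendar this is 23 January 1610 (JDN 2309123).
2309123 ≡ 5 (mod 7); counting from Monday = 0 gives Saturday.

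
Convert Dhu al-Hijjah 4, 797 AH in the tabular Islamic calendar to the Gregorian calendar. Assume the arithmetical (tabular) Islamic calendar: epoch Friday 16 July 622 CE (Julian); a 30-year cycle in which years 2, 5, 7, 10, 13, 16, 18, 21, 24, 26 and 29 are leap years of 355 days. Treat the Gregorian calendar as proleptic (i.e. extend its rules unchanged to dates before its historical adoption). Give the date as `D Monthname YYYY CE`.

Both dates share Julian Day Number 2230844; in the Gregorian calendar that is 28 September 1395 CE.

28 September 1395 CE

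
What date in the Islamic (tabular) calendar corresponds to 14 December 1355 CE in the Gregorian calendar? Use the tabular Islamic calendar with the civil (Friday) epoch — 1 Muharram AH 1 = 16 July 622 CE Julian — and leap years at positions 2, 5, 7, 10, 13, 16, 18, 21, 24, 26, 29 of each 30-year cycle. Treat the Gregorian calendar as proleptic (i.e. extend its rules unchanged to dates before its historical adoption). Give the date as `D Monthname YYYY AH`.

30 Dhu al-Qa'dah 756 AH

Both dates share Julian Day Number 2216311; in the tabular Islamic calendar that is 30 Dhu al-Qa'dah 756 AH.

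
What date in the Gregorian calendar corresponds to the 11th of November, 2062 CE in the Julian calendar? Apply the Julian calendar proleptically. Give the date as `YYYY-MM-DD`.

2062-11-24

The Julian–Gregorian offset here is 13 days (Julian trailing).
11 November 2062 Julian + 13 days → 24 November 2062 Gregorian.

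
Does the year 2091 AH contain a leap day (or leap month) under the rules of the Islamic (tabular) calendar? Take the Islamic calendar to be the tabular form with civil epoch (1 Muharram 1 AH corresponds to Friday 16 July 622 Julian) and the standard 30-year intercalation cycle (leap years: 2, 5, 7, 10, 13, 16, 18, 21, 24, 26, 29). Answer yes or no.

yes

Year 2091 AH is year 21 of its 30-year cycle; leap positions are 2, 5, 7, 10, 13, 16, 18, 21, 24, 26, 29, so it is a leap year (355 days).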